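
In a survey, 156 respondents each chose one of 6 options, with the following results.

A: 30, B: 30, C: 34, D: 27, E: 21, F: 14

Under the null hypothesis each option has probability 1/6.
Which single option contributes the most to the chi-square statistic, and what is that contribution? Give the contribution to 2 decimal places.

F, 5.54

Expected count for each of the 6 categories: 156/6 = 26.
A: (30 − 26)²/26 = 16/26 = 0.615
B: (30 − 26)²/26 = 16/26 = 0.615
C: (34 − 26)²/26 = 64/26 = 2.462
D: (27 − 26)²/26 = 1/26 = 0.038
E: (21 − 26)²/26 = 25/26 = 0.962
F: (14 − 26)²/26 = 144/26 = 5.538
The largest term is for F: 5.54.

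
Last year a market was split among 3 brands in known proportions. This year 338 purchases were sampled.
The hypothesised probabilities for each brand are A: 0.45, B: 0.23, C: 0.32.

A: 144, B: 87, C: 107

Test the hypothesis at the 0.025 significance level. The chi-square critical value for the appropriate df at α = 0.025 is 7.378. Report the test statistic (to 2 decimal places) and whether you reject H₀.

Expected counts E_i = n·p_i: 338×0.45 = 152.1, 338×0.23 = 77.74, 338×0.32 = 108.16.
cat         O        E   (O−E)²/E
A         144    152.1      0.431
B          87    77.74      1.103
C         107   108.16      0.012
Sum = 1.55
df = 2. Since 1.55 < 7.378, we do not reject H₀.

1.55; do not reject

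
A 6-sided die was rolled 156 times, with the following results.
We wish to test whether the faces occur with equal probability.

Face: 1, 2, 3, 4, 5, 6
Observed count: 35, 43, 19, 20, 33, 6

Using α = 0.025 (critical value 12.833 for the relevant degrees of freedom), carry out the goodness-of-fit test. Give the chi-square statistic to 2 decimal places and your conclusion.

34.77; reject

Under H₀ each category has probability 1/6, so each expected count is 156/6 = 26.
cat         O        E   (O−E)²/E
1          35       26      3.115
2          43       26     11.115
3          19       26      1.885
4          20       26      1.385
5          33       26      1.885
6           6       26     15.385
Sum = 34.77
df = 5. Since 34.77 > 12.833, we reject H₀.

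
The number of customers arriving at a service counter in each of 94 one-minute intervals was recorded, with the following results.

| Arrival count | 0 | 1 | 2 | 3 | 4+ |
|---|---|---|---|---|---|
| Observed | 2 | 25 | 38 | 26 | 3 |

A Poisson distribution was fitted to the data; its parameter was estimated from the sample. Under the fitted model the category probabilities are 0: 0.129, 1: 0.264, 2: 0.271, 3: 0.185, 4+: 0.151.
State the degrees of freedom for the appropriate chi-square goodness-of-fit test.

3

There are k = 5 categories and 1 parameter estimated from the data, so df = 5 − 1 − 1 = 3.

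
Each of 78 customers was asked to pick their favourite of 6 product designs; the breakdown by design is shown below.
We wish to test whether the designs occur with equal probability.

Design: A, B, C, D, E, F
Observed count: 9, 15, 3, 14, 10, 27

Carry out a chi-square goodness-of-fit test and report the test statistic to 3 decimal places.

25.077

Under H₀ each category has probability 1/6, so each expected count is 78/6 = 13.
χ² = (9−13)²/13 + (15−13)²/13 + (3−13)²/13 + (14−13)²/13 + (10−13)²/13 + (27−13)²/13
   = 1.2308 + 0.3077 + 7.6923 + 0.0769 + 0.6923 + 15.0769
Sum = 25.077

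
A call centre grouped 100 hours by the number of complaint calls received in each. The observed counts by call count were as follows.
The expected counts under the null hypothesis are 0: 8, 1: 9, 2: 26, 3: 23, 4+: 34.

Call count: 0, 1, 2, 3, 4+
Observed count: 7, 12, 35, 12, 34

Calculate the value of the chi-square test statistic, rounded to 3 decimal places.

9.501

cat         O        E   (O−E)²/E
0           7        8     0.1250
1          12        9     1.0000
2          35       26     3.1154
3          12       23     5.2609
4+         34       34     0.0000
Sum = 9.501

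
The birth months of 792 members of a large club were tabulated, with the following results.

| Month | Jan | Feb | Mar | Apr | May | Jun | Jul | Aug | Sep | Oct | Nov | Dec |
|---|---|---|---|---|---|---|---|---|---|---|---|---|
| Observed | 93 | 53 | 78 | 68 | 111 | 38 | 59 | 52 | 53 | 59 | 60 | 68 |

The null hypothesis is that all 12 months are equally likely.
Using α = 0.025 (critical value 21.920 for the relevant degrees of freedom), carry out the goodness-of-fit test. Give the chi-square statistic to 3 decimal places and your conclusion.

Under H₀ each category has probability 1/12, so each expected count is 792/12 = 66.
χ² = (93−66)²/66 + (53−66)²/66 + (78−66)²/66 + (68−66)²/66 + (111−66)²/66 + (38−66)²/66 + (59−66)²/66 + (52−66)²/66 + (53−66)²/66 + (59−66)²/66 + (60−66)²/66 + (68−66)²/66
   = 11.0455 + 2.5606 + 2.1818 + 0.0606 + 30.6818 + 11.8788 + 0.7424 + 2.9697 + 2.5606 + 0.7424 + 0.5455 + 0.0606
Sum = 66.030
df = 11. Since 66.030 > 21.920, we reject H₀.

66.030; reject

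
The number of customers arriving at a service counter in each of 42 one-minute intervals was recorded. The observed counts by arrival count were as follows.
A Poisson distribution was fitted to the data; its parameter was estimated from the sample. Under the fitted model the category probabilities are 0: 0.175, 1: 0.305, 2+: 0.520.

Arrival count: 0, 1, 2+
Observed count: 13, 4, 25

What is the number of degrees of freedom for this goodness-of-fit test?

There are k = 3 categories and 1 parameter estimated from the data, so df = 3 − 1 − 1 = 1.

1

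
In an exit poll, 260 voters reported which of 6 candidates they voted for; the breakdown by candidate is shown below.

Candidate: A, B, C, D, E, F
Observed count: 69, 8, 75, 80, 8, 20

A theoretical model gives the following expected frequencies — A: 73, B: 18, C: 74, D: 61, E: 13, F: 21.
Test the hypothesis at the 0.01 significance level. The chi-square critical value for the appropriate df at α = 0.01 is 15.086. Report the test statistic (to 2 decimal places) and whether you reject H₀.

13.68; do not reject

A: (69 − 73)²/73 = 16/73 = 0.219
B: (8 − 18)²/18 = 100/18 = 5.556
C: (75 − 74)²/74 = 1/74 = 0.014
D: (80 − 61)²/61 = 361/61 = 5.918
E: (8 − 13)²/13 = 25/13 = 1.923
F: (20 − 21)²/21 = 1/21 = 0.048
Sum = 13.68
df = 5. Since 13.68 < 15.086, we do not reject H₀.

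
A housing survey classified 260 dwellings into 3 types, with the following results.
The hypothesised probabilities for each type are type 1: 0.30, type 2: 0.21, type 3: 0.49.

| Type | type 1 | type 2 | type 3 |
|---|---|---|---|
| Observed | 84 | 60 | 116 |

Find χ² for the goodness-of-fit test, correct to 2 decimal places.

Expected counts E_i = n·p_i: 260×0.30 = 78, 260×0.21 = 54.6, 260×0.49 = 127.4.
cat         O        E   (O−E)²/E
type 1     84       78      0.462
type 2     60     54.6      0.534
type 3    116    127.4      1.020
Sum = 2.02

2.02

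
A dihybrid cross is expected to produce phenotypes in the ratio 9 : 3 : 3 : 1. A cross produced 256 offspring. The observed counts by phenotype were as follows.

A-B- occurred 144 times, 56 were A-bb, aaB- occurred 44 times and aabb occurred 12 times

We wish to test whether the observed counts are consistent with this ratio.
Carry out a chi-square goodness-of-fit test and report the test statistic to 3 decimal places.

2.667

Ratio total = 16. Expected counts: 256×9/16 = 144, 256×3/16 = 48, 256×3/16 = 48, 256×1/16 = 16.
χ² = (144−144)²/144 + (56−48)²/48 + (44−48)²/48 + (12−16)²/16
   = 0.0000 + 1.3333 + 0.3333 + 1.0000
Sum = 2.667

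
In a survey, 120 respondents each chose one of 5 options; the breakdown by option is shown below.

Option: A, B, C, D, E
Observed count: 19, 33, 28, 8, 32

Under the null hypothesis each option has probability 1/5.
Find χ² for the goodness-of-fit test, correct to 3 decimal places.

Under H₀ each category has probability 1/5, so each expected count is 120/5 = 24.
χ² = (19−24)²/24 + (33−24)²/24 + (28−24)²/24 + (8−24)²/24 + (32−24)²/24
   = 1.0417 + 3.3750 + 0.6667 + 10.6667 + 2.6667
Sum = 18.417

18.417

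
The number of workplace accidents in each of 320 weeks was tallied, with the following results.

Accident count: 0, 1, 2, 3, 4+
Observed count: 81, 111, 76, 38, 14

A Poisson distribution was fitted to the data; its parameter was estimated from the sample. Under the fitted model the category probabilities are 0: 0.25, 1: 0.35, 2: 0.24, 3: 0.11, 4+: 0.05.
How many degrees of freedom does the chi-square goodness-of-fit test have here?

3

There are k = 5 categories and 1 parameter estimated from the data, so df = 5 − 1 − 1 = 3.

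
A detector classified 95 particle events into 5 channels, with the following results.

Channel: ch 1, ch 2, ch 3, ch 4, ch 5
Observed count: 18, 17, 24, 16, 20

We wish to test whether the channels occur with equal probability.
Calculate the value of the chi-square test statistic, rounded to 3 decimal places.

2.105

Expected count for each of the 5 categories: 95/5 = 19.
ch 1: (18 − 19)²/19 = 1/19 = 0.0526
ch 2: (17 − 19)²/19 = 4/19 = 0.2105
ch 3: (24 − 19)²/19 = 25/19 = 1.3158
ch 4: (16 − 19)²/19 = 9/19 = 0.4737
ch 5: (20 − 19)²/19 = 1/19 = 0.0526
Sum = 2.105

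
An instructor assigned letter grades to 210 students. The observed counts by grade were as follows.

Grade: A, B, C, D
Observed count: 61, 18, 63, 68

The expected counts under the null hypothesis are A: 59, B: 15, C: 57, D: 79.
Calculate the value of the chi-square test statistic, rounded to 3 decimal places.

χ² = (61−59)²/59 + (18−15)²/15 + (63−57)²/57 + (68−79)²/79
   = 0.0678 + 0.6000 + 0.6316 + 1.5316
Sum = 2.831

2.831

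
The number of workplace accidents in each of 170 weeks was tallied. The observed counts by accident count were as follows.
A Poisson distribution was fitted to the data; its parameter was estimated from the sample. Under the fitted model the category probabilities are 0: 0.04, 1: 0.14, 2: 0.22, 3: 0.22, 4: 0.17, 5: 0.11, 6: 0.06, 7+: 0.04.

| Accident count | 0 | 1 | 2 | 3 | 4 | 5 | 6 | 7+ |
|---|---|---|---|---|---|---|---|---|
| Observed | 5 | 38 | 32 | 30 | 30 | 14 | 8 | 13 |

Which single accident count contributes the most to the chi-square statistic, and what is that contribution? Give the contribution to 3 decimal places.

1, 8.472

Expected counts E_i = n·p_i: 170×0.04 = 6.8, 170×0.14 = 23.8, 170×0.22 = 37.4, 170×0.22 = 37.4, 170×0.17 = 28.9, 170×0.11 = 18.7, 170×0.06 = 10.2, 170×0.04 = 6.8.
0: (5 − 6.8)²/6.8 = 3.24/6.8 = 0.4765
1: (38 − 23.8)²/23.8 = 201.64/23.8 = 8.4723
2: (32 − 37.4)²/37.4 = 29.16/37.4 = 0.7797
3: (30 − 37.4)²/37.4 = 54.76/37.4 = 1.4642
4: (30 − 28.9)²/28.9 = 1.21/28.9 = 0.0419
5: (14 − 18.7)²/18.7 = 22.09/18.7 = 1.1813
6: (8 − 10.2)²/10.2 = 4.84/10.2 = 0.4745
7+: (13 − 6.8)²/6.8 = 38.44/6.8 = 5.6529
The largest term is for 1: 8.472.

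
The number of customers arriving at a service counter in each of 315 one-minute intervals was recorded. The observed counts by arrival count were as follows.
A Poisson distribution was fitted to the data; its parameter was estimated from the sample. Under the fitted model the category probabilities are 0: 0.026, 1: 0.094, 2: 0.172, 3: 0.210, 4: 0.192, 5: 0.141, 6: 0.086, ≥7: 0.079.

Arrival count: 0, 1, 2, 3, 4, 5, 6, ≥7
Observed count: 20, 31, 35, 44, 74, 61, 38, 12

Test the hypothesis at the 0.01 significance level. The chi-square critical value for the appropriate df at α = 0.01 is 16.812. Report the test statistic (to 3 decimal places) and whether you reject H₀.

51.583; reject

Expected counts E_i = n·p_i: 315×0.026 = 8.19, 315×0.094 = 29.61, 315×0.172 = 54.18, 315×0.210 = 66.15, 315×0.192 = 60.48, 315×0.141 = 44.415, 315×0.086 = 27.09, 315×0.079 = 24.885.
0: (20 − 8.19)²/8.19 = 139.4761/8.19 = 17.0300
1: (31 − 29.61)²/29.61 = 1.9321/29.61 = 0.0653
2: (35 − 54.18)²/54.18 = 367.8724/54.18 = 6.7898
3: (44 − 66.15)²/66.15 = 490.6225/66.15 = 7.4168
4: (74 − 60.48)²/60.48 = 182.7904/60.48 = 3.0223
5: (61 − 44.415)²/44.415 = 275.062225/44.415 = 6.1930
6: (38 − 27.09)²/27.09 = 119.0281/27.09 = 4.3938
≥7: (12 − 24.885)²/24.885 = 166.023225/24.885 = 6.6716
Sum = 51.583
df = 6. Since 51.583 > 16.812, we reject H₀.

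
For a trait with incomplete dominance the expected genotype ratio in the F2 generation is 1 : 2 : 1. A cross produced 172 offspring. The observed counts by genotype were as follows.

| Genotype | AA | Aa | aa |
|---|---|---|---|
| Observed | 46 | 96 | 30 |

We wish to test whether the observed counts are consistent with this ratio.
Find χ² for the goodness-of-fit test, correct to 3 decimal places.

5.302

Ratio total = 4. Expected counts: 172×1/4 = 43, 172×2/4 = 86, 172×1/4 = 43.
χ² = (46−43)²/43 + (96−86)²/86 + (30−43)²/43
   = 0.2093 + 1.1628 + 3.9302
Sum = 5.302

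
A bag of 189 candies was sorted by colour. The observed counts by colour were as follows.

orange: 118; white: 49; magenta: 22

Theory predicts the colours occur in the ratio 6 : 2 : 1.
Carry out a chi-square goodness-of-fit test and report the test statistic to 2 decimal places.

Ratio total = 9. Expected counts: 189×6/9 = 126, 189×2/9 = 42, 189×1/9 = 21.
cat          O        E   (O−E)²/E
orange     118      126      0.508
white       49       42      1.167
magenta     22       21      0.048
Sum = 1.72

1.72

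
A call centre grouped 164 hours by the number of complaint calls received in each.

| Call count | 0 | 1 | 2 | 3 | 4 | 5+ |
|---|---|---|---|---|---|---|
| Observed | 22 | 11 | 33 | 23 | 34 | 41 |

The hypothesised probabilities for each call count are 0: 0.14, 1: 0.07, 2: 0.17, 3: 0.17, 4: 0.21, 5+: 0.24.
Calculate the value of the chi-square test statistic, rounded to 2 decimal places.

1.93

Expected counts E_i = n·p_i: 164×0.14 = 22.96, 164×0.07 = 11.48, 164×0.17 = 27.88, 164×0.17 = 27.88, 164×0.21 = 34.44, 164×0.24 = 39.36.
cat         O        E   (O−E)²/E
0          22    22.96      0.040
1          11    11.48      0.020
2          33    27.88      0.940
3          23    27.88      0.854
4          34    34.44      0.006
5+         41    39.36      0.068
Sum = 1.93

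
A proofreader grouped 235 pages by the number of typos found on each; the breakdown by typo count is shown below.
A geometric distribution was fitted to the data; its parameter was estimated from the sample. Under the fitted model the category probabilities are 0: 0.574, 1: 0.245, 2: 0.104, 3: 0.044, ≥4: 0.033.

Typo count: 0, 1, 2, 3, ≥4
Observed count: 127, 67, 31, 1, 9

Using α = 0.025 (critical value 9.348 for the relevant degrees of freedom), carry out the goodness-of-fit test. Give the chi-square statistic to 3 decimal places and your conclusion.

12.402; reject

Expected counts E_i = n·p_i: 235×0.574 = 134.89, 235×0.245 = 57.575, 235×0.104 = 24.44, 235×0.044 = 10.34, 235×0.033 = 7.755.
cat         O        E   (O−E)²/E
0         127   134.89     0.4615
1          67   57.575     1.5429
2          31    24.44     1.7608
3           1    10.34     8.4367
≥4          9    7.755     0.1999
Sum = 12.402
df = 3. Since 12.402 > 9.348, we reject H₀.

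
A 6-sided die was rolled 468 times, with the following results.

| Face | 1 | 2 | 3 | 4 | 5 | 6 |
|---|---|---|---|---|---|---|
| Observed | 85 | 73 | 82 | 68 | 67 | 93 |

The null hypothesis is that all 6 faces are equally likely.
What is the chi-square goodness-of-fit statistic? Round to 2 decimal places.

6.87

Expected count for each of the 6 categories: 468/6 = 78.
1: (85 − 78)²/78 = 49/78 = 0.628
2: (73 − 78)²/78 = 25/78 = 0.321
3: (82 − 78)²/78 = 16/78 = 0.205
4: (68 − 78)²/78 = 100/78 = 1.282
5: (67 − 78)²/78 = 121/78 = 1.551
6: (93 − 78)²/78 = 225/78 = 2.885
Sum = 6.87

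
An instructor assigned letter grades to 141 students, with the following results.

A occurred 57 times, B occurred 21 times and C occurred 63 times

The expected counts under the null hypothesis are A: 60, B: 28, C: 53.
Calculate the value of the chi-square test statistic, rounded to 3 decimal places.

3.787

χ² = (57−60)²/60 + (21−28)²/28 + (63−53)²/53
   = 0.1500 + 1.7500 + 1.8868
Sum = 3.787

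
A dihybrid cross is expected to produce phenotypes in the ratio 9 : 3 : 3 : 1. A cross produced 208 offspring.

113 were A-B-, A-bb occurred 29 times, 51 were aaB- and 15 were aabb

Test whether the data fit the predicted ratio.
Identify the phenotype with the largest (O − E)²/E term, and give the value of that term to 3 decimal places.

Ratio total = 16. Expected counts: 208×9/16 = 117, 208×3/16 = 39, 208×3/16 = 39, 208×1/16 = 13.
χ² = (113−117)²/117 + (29−39)²/39 + (51−39)²/39 + (15−13)²/13
   = 0.1368 + 2.5641 + 3.6923 + 0.3077
The largest term is for aaB-: 3.692.

aaB-, 3.692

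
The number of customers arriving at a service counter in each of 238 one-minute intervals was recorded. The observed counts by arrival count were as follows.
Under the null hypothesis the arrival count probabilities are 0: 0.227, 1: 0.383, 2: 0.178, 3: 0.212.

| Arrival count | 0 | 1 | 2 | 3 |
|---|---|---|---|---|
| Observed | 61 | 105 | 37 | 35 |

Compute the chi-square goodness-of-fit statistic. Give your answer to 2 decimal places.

8.42

Expected counts E_i = n·p_i: 238×0.227 = 54.026, 238×0.383 = 91.154, 238×0.178 = 42.364, 238×0.212 = 50.456.
χ² = (61−54.026)²/54.026 + (105−91.154)²/91.154 + (37−42.364)²/42.364 + (35−50.456)²/50.456
   = 0.900 + 2.103 + 0.679 + 4.735
Sum = 8.42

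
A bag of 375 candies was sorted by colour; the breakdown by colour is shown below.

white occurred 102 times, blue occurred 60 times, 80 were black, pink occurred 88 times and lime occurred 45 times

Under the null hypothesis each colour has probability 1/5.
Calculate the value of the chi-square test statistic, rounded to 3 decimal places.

Under H₀ each category has probability 1/5, so each expected count is 375/5 = 75.
cat         O        E   (O−E)²/E
white     102       75     9.7200
blue       60       75     3.0000
black      80       75     0.3333
pink       88       75     2.2533
lime       45       75    12.0000
Sum = 27.307

27.307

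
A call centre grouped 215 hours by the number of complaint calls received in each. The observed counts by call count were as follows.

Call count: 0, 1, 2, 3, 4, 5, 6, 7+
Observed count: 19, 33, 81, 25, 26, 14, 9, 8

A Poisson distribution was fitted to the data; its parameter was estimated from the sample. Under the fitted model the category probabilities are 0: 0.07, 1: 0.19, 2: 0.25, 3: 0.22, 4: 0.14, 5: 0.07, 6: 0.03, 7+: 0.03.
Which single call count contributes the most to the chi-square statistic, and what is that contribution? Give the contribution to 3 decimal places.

2, 13.815

Expected counts E_i = n·p_i: 215×0.07 = 15.05, 215×0.19 = 40.85, 215×0.25 = 53.75, 215×0.22 = 47.3, 215×0.14 = 30.1, 215×0.07 = 15.05, 215×0.03 = 6.45, 215×0.03 = 6.45.
cat         O        E   (O−E)²/E
0          19    15.05     1.0367
1          33    40.85     1.5085
2          81    53.75    13.8151
3          25     47.3    10.5135
4          26     30.1     0.5585
5          14    15.05     0.0733
6           9     6.45     1.0081
7+          8     6.45     0.3725
The largest term is for 2: 13.815.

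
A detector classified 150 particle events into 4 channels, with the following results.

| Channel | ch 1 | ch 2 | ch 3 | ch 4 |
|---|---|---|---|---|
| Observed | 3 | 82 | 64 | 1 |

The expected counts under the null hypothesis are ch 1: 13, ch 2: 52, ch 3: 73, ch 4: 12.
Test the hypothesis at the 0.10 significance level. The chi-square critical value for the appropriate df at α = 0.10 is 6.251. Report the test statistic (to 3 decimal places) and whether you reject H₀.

36.193; reject

cat         O        E   (O−E)²/E
ch 1        3       13     7.6923
ch 2       82       52    17.3077
ch 3       64       73     1.1096
ch 4        1       12    10.0833
Sum = 36.193
df = 3. Since 36.193 > 6.251, we reject H₀.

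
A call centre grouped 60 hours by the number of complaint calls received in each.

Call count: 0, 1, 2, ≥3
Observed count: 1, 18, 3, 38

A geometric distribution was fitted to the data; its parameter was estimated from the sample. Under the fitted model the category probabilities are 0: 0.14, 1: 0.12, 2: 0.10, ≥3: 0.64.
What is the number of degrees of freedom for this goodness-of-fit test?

There are k = 4 categories and 1 parameter estimated from the data, so df = 4 − 1 − 1 = 2.

2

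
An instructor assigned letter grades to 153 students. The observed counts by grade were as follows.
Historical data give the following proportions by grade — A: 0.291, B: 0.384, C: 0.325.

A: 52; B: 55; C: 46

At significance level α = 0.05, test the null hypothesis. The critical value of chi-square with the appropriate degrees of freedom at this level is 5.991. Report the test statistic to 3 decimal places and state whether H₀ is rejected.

1.774; do not reject

Expected counts E_i = n·p_i: 153×0.291 = 44.523, 153×0.384 = 58.752, 153×0.325 = 49.725.
cat         O        E   (O−E)²/E
A          52   44.523     1.2557
B          55   58.752     0.2396
C          46   49.725     0.2790
Sum = 1.774
df = 2. Since 1.774 < 5.991, we do not reject H₀.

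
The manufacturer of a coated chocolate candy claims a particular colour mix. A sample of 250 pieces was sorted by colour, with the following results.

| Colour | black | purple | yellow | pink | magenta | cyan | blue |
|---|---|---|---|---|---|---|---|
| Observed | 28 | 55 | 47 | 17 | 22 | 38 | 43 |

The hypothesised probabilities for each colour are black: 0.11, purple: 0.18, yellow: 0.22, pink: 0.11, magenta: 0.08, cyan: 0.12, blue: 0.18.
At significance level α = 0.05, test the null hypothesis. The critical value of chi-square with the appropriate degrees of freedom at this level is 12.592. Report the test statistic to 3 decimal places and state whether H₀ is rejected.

9.826; do not reject

Expected counts E_i = n·p_i: 250×0.11 = 27.5, 250×0.18 = 45, 250×0.22 = 55, 250×0.11 = 27.5, 250×0.08 = 20, 250×0.12 = 30, 250×0.18 = 45.
black: (28 − 27.5)²/27.5 = 0.25/27.5 = 0.0091
purple: (55 − 45)²/45 = 100/45 = 2.2222
yellow: (47 − 55)²/55 = 64/55 = 1.1636
pink: (17 − 27.5)²/27.5 = 110.25/27.5 = 4.0091
magenta: (22 − 20)²/20 = 4/20 = 0.2000
cyan: (38 − 30)²/30 = 64/30 = 2.1333
blue: (43 − 45)²/45 = 4/45 = 0.0889
Sum = 9.826
df = 6. Since 9.826 < 12.592, we do not reject H₀.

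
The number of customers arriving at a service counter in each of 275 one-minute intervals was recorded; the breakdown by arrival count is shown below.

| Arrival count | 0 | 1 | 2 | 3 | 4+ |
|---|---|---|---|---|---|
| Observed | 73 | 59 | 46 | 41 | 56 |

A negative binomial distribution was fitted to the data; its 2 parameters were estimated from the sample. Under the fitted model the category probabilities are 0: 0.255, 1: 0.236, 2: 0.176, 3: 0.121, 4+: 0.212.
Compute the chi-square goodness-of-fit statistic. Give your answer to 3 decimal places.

2.657

Expected counts E_i = n·p_i: 275×0.255 = 70.125, 275×0.236 = 64.9, 275×0.176 = 48.4, 275×0.121 = 33.275, 275×0.212 = 58.3.
cat         O        E   (O−E)²/E
0          73   70.125     0.1179
1          59     64.9     0.5364
2          46     48.4     0.1190
3          41   33.275     1.7934
4+         56     58.3     0.0907
Sum = 2.657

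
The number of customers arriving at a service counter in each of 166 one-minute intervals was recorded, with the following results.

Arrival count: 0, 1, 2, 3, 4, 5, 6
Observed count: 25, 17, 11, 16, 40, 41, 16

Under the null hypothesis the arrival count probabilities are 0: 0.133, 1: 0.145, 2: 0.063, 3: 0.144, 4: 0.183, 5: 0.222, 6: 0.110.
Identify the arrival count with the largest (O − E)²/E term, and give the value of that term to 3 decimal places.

Expected counts E_i = n·p_i: 166×0.133 = 22.078, 166×0.145 = 24.07, 166×0.063 = 10.458, 166×0.144 = 23.904, 166×0.183 = 30.378, 166×0.222 = 36.852, 166×0.110 = 18.26.
cat         O        E   (O−E)²/E
0          25   22.078     0.3867
1          17    24.07     2.0766
2          11   10.458     0.0281
3          16   23.904     2.6135
4          40   30.378     3.0477
5          41   36.852     0.4669
6          16    18.26     0.2797
The largest term is for 4: 3.048.

4, 3.048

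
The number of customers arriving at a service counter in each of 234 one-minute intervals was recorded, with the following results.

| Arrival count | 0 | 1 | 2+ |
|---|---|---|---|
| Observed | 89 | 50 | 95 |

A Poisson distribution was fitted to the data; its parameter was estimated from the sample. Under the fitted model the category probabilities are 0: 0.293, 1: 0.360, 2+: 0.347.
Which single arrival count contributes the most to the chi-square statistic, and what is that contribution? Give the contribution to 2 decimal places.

1, 13.92

Expected counts E_i = n·p_i: 234×0.293 = 68.562, 234×0.360 = 84.24, 234×0.347 = 81.198.
χ² = (89−68.562)²/68.562 + (50−84.24)²/84.24 + (95−81.198)²/81.198
   = 6.092 + 13.917 + 2.346
The largest term is for 1: 13.92.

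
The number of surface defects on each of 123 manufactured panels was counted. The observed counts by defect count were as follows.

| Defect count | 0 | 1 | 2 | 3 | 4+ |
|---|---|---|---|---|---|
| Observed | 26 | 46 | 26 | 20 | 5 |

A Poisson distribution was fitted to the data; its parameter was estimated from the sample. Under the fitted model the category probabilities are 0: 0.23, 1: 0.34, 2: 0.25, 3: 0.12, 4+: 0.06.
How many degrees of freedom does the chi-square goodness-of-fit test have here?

There are k = 5 categories and 1 parameter estimated from the data, so df = 5 − 1 − 1 = 3.

3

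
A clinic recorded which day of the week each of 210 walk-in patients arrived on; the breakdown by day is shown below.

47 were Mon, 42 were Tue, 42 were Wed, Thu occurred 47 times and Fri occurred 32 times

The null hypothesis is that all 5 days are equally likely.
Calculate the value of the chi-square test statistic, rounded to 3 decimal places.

Under H₀ each category has probability 1/5, so each expected count is 210/5 = 42.
Mon: (47 − 42)²/42 = 25/42 = 0.5952
Tue: (42 − 42)²/42 = 0/42 = 0.0000
Wed: (42 − 42)²/42 = 0/42 = 0.0000
Thu: (47 − 42)²/42 = 25/42 = 0.5952
Fri: (32 − 42)²/42 = 100/42 = 2.3810
Sum = 3.571

3.571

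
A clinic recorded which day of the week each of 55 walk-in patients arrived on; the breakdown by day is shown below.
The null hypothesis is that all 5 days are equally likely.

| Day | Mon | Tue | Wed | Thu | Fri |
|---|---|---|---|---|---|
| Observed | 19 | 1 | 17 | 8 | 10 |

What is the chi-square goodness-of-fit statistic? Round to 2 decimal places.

19.09

Expected count for each of the 5 categories: 55/5 = 11.
χ² = (19−11)²/11 + (1−11)²/11 + (17−11)²/11 + (8−11)²/11 + (10−11)²/11
   = 5.818 + 9.091 + 3.273 + 0.818 + 0.091
Sum = 19.09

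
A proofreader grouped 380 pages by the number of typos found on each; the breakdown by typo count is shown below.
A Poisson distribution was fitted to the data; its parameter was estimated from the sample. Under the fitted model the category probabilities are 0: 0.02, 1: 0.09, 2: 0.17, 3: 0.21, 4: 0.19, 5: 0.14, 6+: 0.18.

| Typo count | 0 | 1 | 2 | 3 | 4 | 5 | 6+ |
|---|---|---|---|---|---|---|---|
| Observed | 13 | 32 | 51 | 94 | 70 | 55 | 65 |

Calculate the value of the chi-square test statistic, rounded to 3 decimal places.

Expected counts E_i = n·p_i: 380×0.02 = 7.6, 380×0.09 = 34.2, 380×0.17 = 64.6, 380×0.21 = 79.8, 380×0.19 = 72.2, 380×0.14 = 53.2, 380×0.18 = 68.4.
cat         O        E   (O−E)²/E
0          13      7.6     3.8368
1          32     34.2     0.1415
2          51     64.6     2.8632
3          94     79.8     2.5268
4          70     72.2     0.0670
5          55     53.2     0.0609
6+         65     68.4     0.1690
Sum = 9.665

9.665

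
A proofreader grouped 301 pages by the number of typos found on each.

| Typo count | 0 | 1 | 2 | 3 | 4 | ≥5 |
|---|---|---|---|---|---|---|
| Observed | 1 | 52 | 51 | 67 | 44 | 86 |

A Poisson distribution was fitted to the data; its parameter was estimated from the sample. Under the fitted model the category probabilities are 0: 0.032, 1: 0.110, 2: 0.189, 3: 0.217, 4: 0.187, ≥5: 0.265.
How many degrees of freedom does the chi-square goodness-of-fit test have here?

4

There are k = 6 categories and 1 parameter estimated from the data, so df = 6 − 1 − 1 = 4.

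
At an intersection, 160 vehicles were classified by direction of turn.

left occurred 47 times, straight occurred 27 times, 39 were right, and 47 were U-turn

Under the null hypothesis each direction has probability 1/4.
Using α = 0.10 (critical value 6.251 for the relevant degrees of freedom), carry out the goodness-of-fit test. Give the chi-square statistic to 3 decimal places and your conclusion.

Under H₀ each category has probability 1/4, so each expected count is 160/4 = 40.
left: (47 − 40)²/40 = 49/40 = 1.2250
straight: (27 − 40)²/40 = 169/40 = 4.2250
right: (39 − 40)²/40 = 1/40 = 0.0250
U-turn: (47 − 40)²/40 = 49/40 = 1.2250
Sum = 6.700
df = 3. Since 6.700 > 6.251, we reject H₀.

6.700; reject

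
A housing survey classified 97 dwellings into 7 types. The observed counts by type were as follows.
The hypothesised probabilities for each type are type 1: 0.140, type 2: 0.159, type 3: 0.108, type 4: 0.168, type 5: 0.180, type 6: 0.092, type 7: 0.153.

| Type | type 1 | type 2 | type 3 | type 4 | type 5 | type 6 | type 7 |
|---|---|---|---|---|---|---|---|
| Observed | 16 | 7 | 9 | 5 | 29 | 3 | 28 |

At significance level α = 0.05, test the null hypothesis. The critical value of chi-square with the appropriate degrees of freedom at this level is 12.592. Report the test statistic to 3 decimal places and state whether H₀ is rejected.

36.297; reject

Expected counts E_i = n·p_i: 97×0.140 = 13.58, 97×0.159 = 15.423, 97×0.108 = 10.476, 97×0.168 = 16.296, 97×0.180 = 17.46, 97×0.092 = 8.924, 97×0.153 = 14.841.
type 1: (16 − 13.58)²/13.58 = 5.8564/13.58 = 0.4313
type 2: (7 − 15.423)²/15.423 = 70.946929/15.423 = 4.6001
type 3: (9 − 10.476)²/10.476 = 2.178576/10.476 = 0.2080
type 4: (5 − 16.296)²/16.296 = 127.599616/16.296 = 7.8301
type 5: (29 − 17.46)²/17.46 = 133.1716/17.46 = 7.6272
type 6: (3 − 8.924)²/8.924 = 35.093776/8.924 = 3.9325
type 7: (28 − 14.841)²/14.841 = 173.159281/14.841 = 11.6676
Sum = 36.297
df = 6. Since 36.297 > 12.592, we reject H₀.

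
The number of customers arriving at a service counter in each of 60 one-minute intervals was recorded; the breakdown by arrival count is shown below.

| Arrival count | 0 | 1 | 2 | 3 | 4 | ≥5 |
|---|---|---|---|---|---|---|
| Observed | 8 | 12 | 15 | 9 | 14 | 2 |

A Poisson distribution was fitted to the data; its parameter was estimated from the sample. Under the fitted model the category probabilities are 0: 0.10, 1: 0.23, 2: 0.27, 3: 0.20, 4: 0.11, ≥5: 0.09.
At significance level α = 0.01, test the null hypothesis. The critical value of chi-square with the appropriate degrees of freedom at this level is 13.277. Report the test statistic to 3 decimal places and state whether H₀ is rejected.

Expected counts E_i = n·p_i: 60×0.10 = 6, 60×0.23 = 13.8, 60×0.27 = 16.2, 60×0.20 = 12, 60×0.11 = 6.6, 60×0.09 = 5.4.
0: (8 − 6)²/6 = 4/6 = 0.6667
1: (12 − 13.8)²/13.8 = 3.24/13.8 = 0.2348
2: (15 − 16.2)²/16.2 = 1.44/16.2 = 0.0889
3: (9 − 12)²/12 = 9/12 = 0.7500
4: (14 − 6.6)²/6.6 = 54.76/6.6 = 8.2970
≥5: (2 − 5.4)²/5.4 = 11.56/5.4 = 2.1407
Sum = 12.178
df = 4. Since 12.178 < 13.277, we do not reject H₀.

12.178; do not reject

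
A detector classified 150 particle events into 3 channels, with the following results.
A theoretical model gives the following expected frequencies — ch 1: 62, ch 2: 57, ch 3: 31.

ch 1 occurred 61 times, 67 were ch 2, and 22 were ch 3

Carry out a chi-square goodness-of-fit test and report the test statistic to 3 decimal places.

ch 1: (61 − 62)²/62 = 1/62 = 0.0161
ch 2: (67 − 57)²/57 = 100/57 = 1.7544
ch 3: (22 − 31)²/31 = 81/31 = 2.6129
Sum = 4.383

4.383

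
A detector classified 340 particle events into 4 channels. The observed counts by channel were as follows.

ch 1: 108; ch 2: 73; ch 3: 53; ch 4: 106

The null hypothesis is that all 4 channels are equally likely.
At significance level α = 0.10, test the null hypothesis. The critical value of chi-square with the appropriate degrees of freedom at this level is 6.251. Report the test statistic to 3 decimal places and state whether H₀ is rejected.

25.153; reject

Expected count for each of the 4 categories: 340/4 = 85.
cat         O        E   (O−E)²/E
ch 1      108       85     6.2235
ch 2       73       85     1.6941
ch 3       53       85    12.0471
ch 4      106       85     5.1882
Sum = 25.153
df = 3. Since 25.153 > 6.251, we reject H₀.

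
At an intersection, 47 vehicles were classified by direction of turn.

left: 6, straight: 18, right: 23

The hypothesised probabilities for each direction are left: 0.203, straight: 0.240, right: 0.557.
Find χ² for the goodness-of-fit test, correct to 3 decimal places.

Expected counts E_i = n·p_i: 47×0.203 = 9.541, 47×0.240 = 11.28, 47×0.557 = 26.179.
χ² = (6−9.541)²/9.541 + (18−11.28)²/11.28 + (23−26.179)²/26.179
   = 1.3142 + 4.0034 + 0.3860
Sum = 5.704

5.704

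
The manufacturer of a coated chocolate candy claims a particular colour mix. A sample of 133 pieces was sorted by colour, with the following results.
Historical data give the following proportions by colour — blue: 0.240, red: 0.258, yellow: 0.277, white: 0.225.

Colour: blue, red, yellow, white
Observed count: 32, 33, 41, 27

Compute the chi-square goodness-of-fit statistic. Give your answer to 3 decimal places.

Expected counts E_i = n·p_i: 133×0.240 = 31.92, 133×0.258 = 34.314, 133×0.277 = 36.841, 133×0.225 = 29.925.
blue: (32 − 31.92)²/31.92 = 0.0064/31.92 = 0.0002
red: (33 − 34.314)²/34.314 = 1.726596/34.314 = 0.0503
yellow: (41 − 36.841)²/36.841 = 17.297281/36.841 = 0.4695
white: (27 − 29.925)²/29.925 = 8.555625/29.925 = 0.2859
Sum = 0.806

0.806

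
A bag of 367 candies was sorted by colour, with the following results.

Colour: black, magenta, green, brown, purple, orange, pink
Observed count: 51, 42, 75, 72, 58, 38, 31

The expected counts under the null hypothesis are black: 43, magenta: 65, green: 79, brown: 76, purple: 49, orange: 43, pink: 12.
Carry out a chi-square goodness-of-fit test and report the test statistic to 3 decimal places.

42.358

cat          O        E   (O−E)²/E
black       51       43     1.4884
magenta     42       65     8.1385
green       75       79     0.2025
brown       72       76     0.2105
purple      58       49     1.6531
orange      38       43     0.5814
pink        31       12    30.0833
Sum = 42.358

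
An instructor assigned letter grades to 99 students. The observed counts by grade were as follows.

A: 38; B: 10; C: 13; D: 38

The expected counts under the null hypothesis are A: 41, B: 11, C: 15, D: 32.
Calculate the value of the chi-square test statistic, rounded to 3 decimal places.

cat         O        E   (O−E)²/E
A          38       41     0.2195
B          10       11     0.0909
C          13       15     0.2667
D          38       32     1.1250
Sum = 1.702

1.702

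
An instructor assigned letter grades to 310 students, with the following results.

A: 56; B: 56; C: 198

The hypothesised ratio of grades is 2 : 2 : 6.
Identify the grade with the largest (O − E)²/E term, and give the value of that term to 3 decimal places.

C, 0.774

Ratio total = 10. Expected counts: 310×2/10 = 62, 310×2/10 = 62, 310×6/10 = 186.
cat         O        E   (O−E)²/E
A          56       62     0.5806
B          56       62     0.5806
C         198      186     0.7742
The largest term is for C: 0.774.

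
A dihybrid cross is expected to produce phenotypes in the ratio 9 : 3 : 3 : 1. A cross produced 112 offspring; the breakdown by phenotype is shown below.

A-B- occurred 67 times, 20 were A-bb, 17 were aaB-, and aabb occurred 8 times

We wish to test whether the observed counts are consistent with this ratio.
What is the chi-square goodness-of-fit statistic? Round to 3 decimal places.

Ratio total = 16. Expected counts: 112×9/16 = 63, 112×3/16 = 21, 112×3/16 = 21, 112×1/16 = 7.
χ² = (67−63)²/63 + (20−21)²/21 + (17−21)²/21 + (8−7)²/7
   = 0.2540 + 0.0476 + 0.7619 + 0.1429
Sum = 1.206

1.206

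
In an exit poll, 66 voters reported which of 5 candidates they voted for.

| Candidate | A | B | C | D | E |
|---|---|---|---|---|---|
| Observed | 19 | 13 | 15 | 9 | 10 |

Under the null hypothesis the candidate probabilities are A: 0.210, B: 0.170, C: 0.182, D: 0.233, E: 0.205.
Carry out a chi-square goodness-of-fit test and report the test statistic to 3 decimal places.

6.498

Expected counts E_i = n·p_i: 66×0.210 = 13.86, 66×0.170 = 11.22, 66×0.182 = 12.012, 66×0.233 = 15.378, 66×0.205 = 13.53.
cat         O        E   (O−E)²/E
A          19    13.86     1.9062
B          13    11.22     0.2824
C          15   12.012     0.7433
D           9   15.378     2.6453
E          10    13.53     0.9210
Sum = 6.498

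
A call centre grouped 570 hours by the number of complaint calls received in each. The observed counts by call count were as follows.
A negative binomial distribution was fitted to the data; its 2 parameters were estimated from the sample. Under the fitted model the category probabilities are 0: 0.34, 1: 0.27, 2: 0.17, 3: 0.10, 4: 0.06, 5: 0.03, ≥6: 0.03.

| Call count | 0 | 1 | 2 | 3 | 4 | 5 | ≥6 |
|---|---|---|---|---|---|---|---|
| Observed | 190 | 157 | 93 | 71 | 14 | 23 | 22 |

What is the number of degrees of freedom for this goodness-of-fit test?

There are k = 7 categories and 2 parameters estimated from the data, so df = 7 − 1 − 2 = 4.

4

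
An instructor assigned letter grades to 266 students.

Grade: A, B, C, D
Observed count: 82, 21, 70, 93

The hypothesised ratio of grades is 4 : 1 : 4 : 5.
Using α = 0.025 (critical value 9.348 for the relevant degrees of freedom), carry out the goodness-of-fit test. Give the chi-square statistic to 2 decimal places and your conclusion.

Ratio total = 14. Expected counts: 266×4/14 = 76, 266×1/14 = 19, 266×4/14 = 76, 266×5/14 = 95.
A: (82 − 76)²/76 = 36/76 = 0.474
B: (21 − 19)²/19 = 4/19 = 0.211
C: (70 − 76)²/76 = 36/76 = 0.474
D: (93 − 95)²/95 = 4/95 = 0.042
Sum = 1.20
df = 3. Since 1.20 < 9.348, we do not reject H₀.

1.20; do not reject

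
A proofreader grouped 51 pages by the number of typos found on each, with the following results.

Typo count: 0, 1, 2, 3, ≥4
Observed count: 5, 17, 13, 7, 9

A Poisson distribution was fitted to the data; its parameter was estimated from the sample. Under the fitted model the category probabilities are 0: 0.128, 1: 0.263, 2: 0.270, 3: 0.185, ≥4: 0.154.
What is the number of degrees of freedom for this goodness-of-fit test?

3

There are k = 5 categories and 1 parameter estimated from the data, so df = 5 − 1 − 1 = 3.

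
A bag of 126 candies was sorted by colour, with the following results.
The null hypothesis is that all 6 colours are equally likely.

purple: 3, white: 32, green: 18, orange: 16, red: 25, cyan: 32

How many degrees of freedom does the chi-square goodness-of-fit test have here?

There are k = 6 categories and no parameters were estimated from the data, so df = 6 − 1 = 5.

5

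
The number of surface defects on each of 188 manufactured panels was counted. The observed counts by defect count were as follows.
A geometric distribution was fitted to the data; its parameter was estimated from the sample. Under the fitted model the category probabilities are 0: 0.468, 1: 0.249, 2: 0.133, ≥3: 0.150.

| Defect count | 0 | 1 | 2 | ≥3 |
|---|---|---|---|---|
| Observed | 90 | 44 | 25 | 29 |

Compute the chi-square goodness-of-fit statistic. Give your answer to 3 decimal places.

0.238

Expected counts E_i = n·p_i: 188×0.468 = 87.984, 188×0.249 = 46.812, 188×0.133 = 25.004, 188×0.150 = 28.2.
χ² = (90−87.984)²/87.984 + (44−46.812)²/46.812 + (25−25.004)²/25.004 + (29−28.2)²/28.2
   = 0.0462 + 0.1689 + 0.0000 + 0.0227
Sum = 0.238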